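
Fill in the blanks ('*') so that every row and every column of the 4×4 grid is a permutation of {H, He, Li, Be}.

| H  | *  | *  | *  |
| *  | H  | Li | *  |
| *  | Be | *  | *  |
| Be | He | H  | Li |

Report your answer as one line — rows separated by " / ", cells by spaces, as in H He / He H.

H Li Be He / He H Li Be / Li Be He H / Be He H Li

(r1,c2) = Li
(r2,c1) = He
(r2,c4) = Be
(r3,c1) = Li
(r3,c3) = He
(r3,c4) = H
(r1,c3) = Be
(r1,c4) = He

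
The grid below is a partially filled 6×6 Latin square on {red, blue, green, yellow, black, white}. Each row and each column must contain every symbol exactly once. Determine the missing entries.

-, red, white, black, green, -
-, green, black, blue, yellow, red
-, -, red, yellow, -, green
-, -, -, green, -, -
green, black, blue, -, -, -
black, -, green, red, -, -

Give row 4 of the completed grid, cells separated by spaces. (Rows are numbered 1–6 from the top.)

red blue yellow green white black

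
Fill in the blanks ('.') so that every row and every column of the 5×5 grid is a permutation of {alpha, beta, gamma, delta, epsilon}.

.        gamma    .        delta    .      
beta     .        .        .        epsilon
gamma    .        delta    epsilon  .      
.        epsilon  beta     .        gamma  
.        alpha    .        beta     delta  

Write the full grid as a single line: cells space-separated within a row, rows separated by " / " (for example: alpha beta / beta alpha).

alpha gamma epsilon delta beta / beta delta alpha gamma epsilon / gamma beta delta epsilon alpha / delta epsilon beta alpha gamma / epsilon alpha gamma beta delta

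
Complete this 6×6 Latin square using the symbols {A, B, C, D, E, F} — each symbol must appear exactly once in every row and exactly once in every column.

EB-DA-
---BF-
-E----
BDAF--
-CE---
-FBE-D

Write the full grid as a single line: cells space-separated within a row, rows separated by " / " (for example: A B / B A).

E B C D A F / C A D B F E / D E F C B A / B D A F E C / F C E A D B / A F B E C D

row 2 has {B,F}; column 2 has {B,C,D,E,F} — only A is left for (r2,c2).
row 5 has {C,E}; column 4 has {B,D,E,F} — only A is left for (r5,c4).
row 6 has {B,D,E,F}; column 5 has {A,F} — only C is left for (r6,c5).
row 3 has {E}; column 4 has {A,B,D,E,F} — only C is left for (r3,c4).
row 4 has {A,B,D,F}; column 5 has {A,C,F} — only E is left for (r4,c5).
row 4 has {A,B,D,E,F}; column 6 has {D} — only C is left for (r4,c6).
row 6 has {B,C,D,E,F}; column 1 has {B,E} — only A is left for (r6,c1).
row 1 has {A,B,D,E}; column 6 has {C,D} — only F is left for (r1,c6).
row 2 has {A,B,F}; column 6 has {C,D,F} — only E is left for (r2,c6).
row 5 has {A,C,E}; column 6 has {C,D,E,F} — only B is left for (r5,c6).
row 1 has {A,B,D,E,F}; column 3 has {A,B,E} — only C is left for (r1,c3).
row 2 has {A,B,E,F}; column 3 has {A,B,C,E} — only D is left for (r2,c3).
row 3 has {C,E}; column 3 has {A,B,C,D,E} — only F is left for (r3,c3).
row 3 has {C,E,F}; column 6 has {B,C,D,E,F} — only A is left for (r3,c6).
row 5 has {A,B,C,E}; column 5 has {A,C,E,F} — only D is left for (r5,c5).
row 2 has {A,B,D,E,F}; column 1 has {A,B,E} — only C is left for (r2,c1).
row 3 has {A,C,E,F}; column 1 has {A,B,C,E} — only D is left for (r3,c1).
row 3 has {A,C,D,E,F}; column 5 has {A,C,D,E,F} — only B is left for (r3,c5).
row 5 has {A,B,C,D,E}; column 1 has {A,B,C,D,E} — only F is left for (r5,c1).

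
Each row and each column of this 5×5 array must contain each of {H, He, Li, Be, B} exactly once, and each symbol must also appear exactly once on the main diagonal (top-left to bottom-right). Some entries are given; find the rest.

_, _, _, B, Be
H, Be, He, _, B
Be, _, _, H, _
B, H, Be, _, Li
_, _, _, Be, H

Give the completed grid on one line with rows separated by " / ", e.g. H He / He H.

(r2,c4) = Li
(r3,c5) = He
(r4,c4) = He
(r1,c1) = Li
(r1,c2) = He
(r1,c3) = H
(r3,c3) = B
(r5,c1) = He
(r5,c3) = Li
(r3,c2) = Li
(r5,c2) = B

Li He H B Be / H Be He Li B / Be Li B H He / B H Be He Li / He B Li Be H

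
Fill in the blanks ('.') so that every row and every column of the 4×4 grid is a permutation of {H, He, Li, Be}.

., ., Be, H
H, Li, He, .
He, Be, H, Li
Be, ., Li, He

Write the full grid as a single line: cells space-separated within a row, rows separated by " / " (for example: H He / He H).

Li He Be H / H Li He Be / He Be H Li / Be H Li He

(r1,c1): row 1 has {H,Be}; column 1 has {H,He,Be}, so it must be Li.
(r1,c2): row 1 has {H,Li,Be}; column 2 has {Li,Be}, so it must be He.
(r2,c4): row 2 has {H,He,Li}; column 4 has {H,He,Li}, so it must be Be.
(r4,c2): row 4 has {He,Li,Be}; column 2 has {He,Li,Be}, so it must be H.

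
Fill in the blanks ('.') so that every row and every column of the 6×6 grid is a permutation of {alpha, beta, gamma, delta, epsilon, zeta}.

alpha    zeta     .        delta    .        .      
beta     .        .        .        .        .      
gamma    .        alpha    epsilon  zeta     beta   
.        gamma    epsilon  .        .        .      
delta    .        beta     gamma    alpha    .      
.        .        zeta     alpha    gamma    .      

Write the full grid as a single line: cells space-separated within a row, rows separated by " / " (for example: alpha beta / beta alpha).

(r1,c3): row 1 has {alpha,delta,zeta}; column 3 has {alpha,beta,epsilon,zeta}, so it must be gamma.
(r1,c6): row 1 has {alpha,gamma,delta,zeta}; column 6 has {beta}, so it must be epsilon.
(r2,c3): row 2 has {beta}; column 3 has {alpha,beta,gamma,epsilon,zeta}, so it must be delta.
(r2,c4): row 2 has {beta,delta}; column 4 has {alpha,gamma,delta,epsilon}, so it must be zeta.
(r2,c5): row 2 has {beta,delta,zeta}; column 5 has {alpha,gamma,zeta}, so it must be epsilon.
(r3,c2): row 3 has {alpha,beta,gamma,epsilon,zeta}; column 2 has {gamma,zeta}, so it must be delta.
(r4,c1): row 4 has {gamma,epsilon}; column 1 has {alpha,beta,gamma,delta}, so it must be zeta.
(r4,c4): row 4 has {gamma,epsilon,zeta}; column 4 has {alpha,gamma,delta,epsilon,zeta}, so it must be beta.
(r4,c5): row 4 has {beta,gamma,epsilon,zeta}; column 5 has {alpha,gamma,epsilon,zeta}, so it must be delta.
(r4,c6): row 4 has {beta,gamma,delta,epsilon,zeta}; column 6 has {beta,epsilon}, so it must be alpha.
(r5,c2): row 5 has {alpha,beta,gamma,delta}; column 2 has {gamma,delta,zeta}, so it must be epsilon.
(r5,c6): row 5 has {alpha,beta,gamma,delta,epsilon}; column 6 has {alpha,beta,epsilon}, so it must be zeta.
(r6,c1): row 6 has {alpha,gamma,zeta}; column 1 has {alpha,beta,gamma,delta,zeta}, so it must be epsilon.
(r6,c2): row 6 has {alpha,gamma,epsilon,zeta}; column 2 has {gamma,delta,epsilon,zeta}, so it must be beta.
(r6,c6): row 6 has {alpha,beta,gamma,epsilon,zeta}; column 6 has {alpha,beta,epsilon,zeta}, so it must be delta.
(r1,c5): row 1 has {alpha,gamma,delta,epsilon,zeta}; column 5 has {alpha,gamma,delta,epsilon,zeta}, so it must be beta.
(r2,c2): row 2 has {beta,delta,epsilon,zeta}; column 2 has {beta,gamma,delta,epsilon,zeta}, so it must be alpha.
(r2,c6): row 2 has {alpha,beta,delta,epsilon,zeta}; column 6 has {alpha,beta,delta,epsilon,zeta}, so it must be gamma.

alpha zeta gamma delta beta epsilon / beta alpha delta zeta epsilon gamma / gamma delta alpha epsilon zeta beta / zeta gamma epsilon beta delta alpha / delta epsilon beta gamma alpha zeta / epsilon beta zeta alpha gamma delta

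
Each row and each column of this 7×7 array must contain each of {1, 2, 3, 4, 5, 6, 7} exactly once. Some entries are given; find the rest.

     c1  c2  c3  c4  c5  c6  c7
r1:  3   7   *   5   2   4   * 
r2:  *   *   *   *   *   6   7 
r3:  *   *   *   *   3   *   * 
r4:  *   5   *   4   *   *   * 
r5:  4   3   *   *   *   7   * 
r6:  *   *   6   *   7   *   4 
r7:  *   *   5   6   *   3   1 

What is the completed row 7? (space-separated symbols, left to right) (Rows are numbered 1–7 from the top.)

7 2 5 6 4 3 1

(r1,c3) = 1
(r1,c7) = 6
(r5,c3) = 2
(r5,c4) = 1
(r5,c7) = 5
(r7,c5) = 4
(r3,c7) = 2
(r4,c7) = 3
(r5,c5) = 6
(r7,c2) = 2
(r3,c4) = 7
(r4,c3) = 7
(r4,c5) = 1
(r4,c6) = 2
(r6,c2) = 1
(r6,c6) = 5
(r7,c1) = 7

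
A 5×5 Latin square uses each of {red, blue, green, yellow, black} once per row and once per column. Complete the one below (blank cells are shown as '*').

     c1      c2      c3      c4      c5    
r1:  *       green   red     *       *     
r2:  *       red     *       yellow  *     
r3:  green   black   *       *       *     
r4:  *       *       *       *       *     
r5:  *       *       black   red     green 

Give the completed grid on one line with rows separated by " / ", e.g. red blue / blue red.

(r3,c4): row 3 has {green,black}; column 4 has {red,yellow}, so it must be blue.
(r1,c4): row 1 has {red,green}; column 4 has {red,blue,yellow}, so it must be black.
(r3,c3): row 3 has {blue,green,black}; column 3 has {red,black}, so it must be yellow.
(r3,c5): row 3 has {blue,green,yellow,black}; column 5 has {green}, so it must be red.
(r4,c4): row 4 is empty so far; column 4 has {red,blue,yellow,black}, so it must be green.
(r4,c3): row 4 has {green}; column 3 has {red,yellow,black}, so it must be blue.
(r2,c3): row 2 has {red,yellow}; column 3 has {red,blue,yellow,black}, so it must be green.
(r4,c2): row 4 has {blue,green}; column 2 has {red,green,black}, so it must be yellow.
(r4,c5): row 4 has {blue,green,yellow}; column 5 has {red,green}, so it must be black.
(r5,c2): row 5 has {red,green,black}; column 2 has {red,green,yellow,black}, so it must be blue.
(r2,c5): row 2 has {red,green,yellow}; column 5 has {red,green,black}, so it must be blue.
(r4,c1): row 4 has {blue,green,yellow,black}; column 1 has {green}, so it must be red.
(r5,c1): row 5 has {red,blue,green,black}; column 1 has {red,green}, so it must be yellow.
(r1,c1): row 1 has {red,green,black}; column 1 has {red,green,yellow}, so it must be blue.
(r1,c5): row 1 has {red,blue,green,black}; column 5 has {red,blue,green,black}, so it must be yellow.
(r2,c1): row 2 has {red,blue,green,yellow}; column 1 has {red,blue,green,yellow}, so it must be black.

blue green red black yellow / black red green yellow blue / green black yellow blue red / red yellow blue green black / yellow blue black red green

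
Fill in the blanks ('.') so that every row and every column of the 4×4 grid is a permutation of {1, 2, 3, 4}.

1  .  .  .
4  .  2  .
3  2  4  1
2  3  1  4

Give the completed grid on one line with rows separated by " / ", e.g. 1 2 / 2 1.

1 4 3 2 / 4 1 2 3 / 3 2 4 1 / 2 3 1 4

row 1 has {1}; column 2 has {2,3} — only 4 is left for (r1,c2).
row 1 has {1,4}; column 3 has {1,2,4} — only 3 is left for (r1,c3).
row 1 has {1,3,4}; column 4 has {1,4} — only 2 is left for (r1,c4).
row 2 has {2,4}; column 2 has {2,3,4} — only 1 is left for (r2,c2).
row 2 has {1,2,4}; column 4 has {1,2,4} — only 3 is left for (r2,c4).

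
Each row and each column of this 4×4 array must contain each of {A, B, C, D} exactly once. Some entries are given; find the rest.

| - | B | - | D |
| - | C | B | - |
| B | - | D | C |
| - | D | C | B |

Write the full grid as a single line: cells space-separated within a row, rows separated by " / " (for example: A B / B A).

C B A D / D C B A / B A D C / A D C B

(r1,c3) = A
(r2,c4) = A
(r3,c2) = A
(r4,c1) = A
(r1,c1) = C
(r2,c1) = D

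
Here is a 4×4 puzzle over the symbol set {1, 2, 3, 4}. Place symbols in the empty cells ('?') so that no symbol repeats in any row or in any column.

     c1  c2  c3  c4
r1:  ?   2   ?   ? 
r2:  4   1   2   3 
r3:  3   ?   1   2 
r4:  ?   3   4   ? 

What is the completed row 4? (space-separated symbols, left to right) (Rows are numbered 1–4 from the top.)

(r1,c1) = 1
(r1,c3) = 3
(r1,c4) = 4
(r3,c2) = 4
(r4,c1) = 2
(r4,c4) = 1

2 3 4 1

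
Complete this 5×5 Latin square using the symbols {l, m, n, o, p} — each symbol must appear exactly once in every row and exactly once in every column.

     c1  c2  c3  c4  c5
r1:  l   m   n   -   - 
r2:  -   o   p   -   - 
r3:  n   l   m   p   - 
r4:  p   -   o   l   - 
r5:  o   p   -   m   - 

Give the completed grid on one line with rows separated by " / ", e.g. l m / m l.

Cell (r1,c4): row 1 has {l,m,n}; column 4 has {l,m,p} → o.
Cell (r1,c5): row 1 has {l,m,n,o}; column 5 is empty so far → p.
Cell (r2,c1): row 2 has {o,p}; column 1 has {l,n,o,p} → m.
Cell (r2,c4): row 2 has {m,o,p}; column 4 has {l,m,o,p} → n.
Cell (r2,c5): row 2 has {m,n,o,p}; column 5 has {p} → l.
Cell (r3,c5): row 3 has {l,m,n,p}; column 5 has {l,p} → o.
Cell (r4,c2): row 4 has {l,o,p}; column 2 has {l,m,o,p} → n.
Cell (r4,c5): row 4 has {l,n,o,p}; column 5 has {l,o,p} → m.
Cell (r5,c3): row 5 has {m,o,p}; column 3 has {m,n,o,p} → l.
Cell (r5,c5): row 5 has {l,m,o,p}; column 5 has {l,m,o,p} → n.

l m n o p / m o p n l / n l m p o / p n o l m / o p l m n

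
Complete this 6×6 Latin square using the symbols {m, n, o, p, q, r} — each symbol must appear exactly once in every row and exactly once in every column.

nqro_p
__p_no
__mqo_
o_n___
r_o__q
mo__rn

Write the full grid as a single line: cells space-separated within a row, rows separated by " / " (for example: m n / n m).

n q r o m p / q r p m n o / p n m q o r / o p n r q m / r m o n p q / m o q p r n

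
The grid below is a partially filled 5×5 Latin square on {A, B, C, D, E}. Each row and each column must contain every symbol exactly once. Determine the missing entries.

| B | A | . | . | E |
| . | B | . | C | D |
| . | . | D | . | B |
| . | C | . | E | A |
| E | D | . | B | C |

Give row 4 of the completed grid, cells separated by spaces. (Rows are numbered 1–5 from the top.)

D C B E A

(r1,c3): row 1 has {A,B,E}; column 3 has {D}, so it must be C.
(r1,c4): row 1 has {A,B,C,E}; column 4 has {B,C,E}, so it must be D.
(r2,c1): row 2 has {B,C,D}; column 1 has {B,E}, so it must be A.
(r2,c3): row 2 has {A,B,C,D}; column 3 has {C,D}, so it must be E.
(r3,c1): row 3 has {B,D}; column 1 has {A,B,E}, so it must be C.
(r3,c2): row 3 has {B,C,D}; column 2 has {A,B,C,D}, so it must be E.
(r3,c4): row 3 has {B,C,D,E}; column 4 has {B,C,D,E}, so it must be A.
(r4,c1): row 4 has {A,C,E}; column 1 has {A,B,C,E}, so it must be D.
(r4,c3): row 4 has {A,C,D,E}; column 3 has {C,D,E}, so it must be B.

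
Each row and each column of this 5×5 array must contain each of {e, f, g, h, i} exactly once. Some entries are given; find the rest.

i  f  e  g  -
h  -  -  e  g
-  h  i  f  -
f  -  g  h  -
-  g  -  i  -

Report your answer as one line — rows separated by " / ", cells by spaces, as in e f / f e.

i f e g h / h i f e g / g h i f e / f e g h i / e g h i f

Cell (r1,c5): row 1 has {e,f,g,i}; column 5 has {g} → h.
Cell (r2,c2): row 2 has {e,g,h}; column 2 has {f,g,h} → i.
Cell (r2,c3): row 2 has {e,g,h,i}; column 3 has {e,g,i} → f.
Cell (r3,c5): row 3 has {f,h,i}; column 5 has {g,h} → e.
Cell (r4,c2): row 4 has {f,g,h}; column 2 has {f,g,h,i} → e.
Cell (r4,c5): row 4 has {e,f,g,h}; column 5 has {e,g,h} → i.
Cell (r5,c1): row 5 has {g,i}; column 1 has {f,h,i} → e.
Cell (r5,c3): row 5 has {e,g,i}; column 3 has {e,f,g,i} → h.
Cell (r5,c5): row 5 has {e,g,h,i}; column 5 has {e,g,h,i} → f.
Cell (r3,c1): row 3 has {e,f,h,i}; column 1 has {e,f,h,i} → g.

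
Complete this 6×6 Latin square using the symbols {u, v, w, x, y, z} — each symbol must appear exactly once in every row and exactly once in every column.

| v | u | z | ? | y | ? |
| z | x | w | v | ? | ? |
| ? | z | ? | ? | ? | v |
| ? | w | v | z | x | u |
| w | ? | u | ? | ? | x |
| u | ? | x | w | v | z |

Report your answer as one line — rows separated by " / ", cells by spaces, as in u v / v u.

v u z x y w / z x w v u y / x z y u w v / y w v z x u / w v u y z x / u y x w v z

Cell (r1,c4): row 1 has {u,v,y,z}; column 4 has {v,w,z} → x.
Cell (r1,c6): row 1 has {u,v,x,y,z}; column 6 has {u,v,x,z} → w.
Cell (r2,c5): row 2 has {v,w,x,z}; column 5 has {v,x,y} → u.
Cell (r2,c6): row 2 has {u,v,w,x,z}; column 6 has {u,v,w,x,z} → y.
Cell (r3,c3): row 3 has {v,z}; column 3 has {u,v,w,x,z} → y.
Cell (r3,c4): row 3 has {v,y,z}; column 4 has {v,w,x,z} → u.
Cell (r3,c5): row 3 has {u,v,y,z}; column 5 has {u,v,x,y} → w.
Cell (r4,c1): row 4 has {u,v,w,x,z}; column 1 has {u,v,w,z} → y.
Cell (r5,c4): row 5 has {u,w,x}; column 4 has {u,v,w,x,z} → y.
Cell (r5,c5): row 5 has {u,w,x,y}; column 5 has {u,v,w,x,y} → z.
Cell (r6,c2): row 6 has {u,v,w,x,z}; column 2 has {u,w,x,z} → y.
Cell (r3,c1): row 3 has {u,v,w,y,z}; column 1 has {u,v,w,y,z} → x.
Cell (r5,c2): row 5 has {u,w,x,y,z}; column 2 has {u,w,x,y,z} → v.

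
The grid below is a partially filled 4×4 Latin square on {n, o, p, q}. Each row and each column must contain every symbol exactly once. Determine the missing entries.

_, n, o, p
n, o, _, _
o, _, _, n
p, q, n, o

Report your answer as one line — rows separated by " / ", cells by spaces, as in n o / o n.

q n o p / n o p q / o p q n / p q n o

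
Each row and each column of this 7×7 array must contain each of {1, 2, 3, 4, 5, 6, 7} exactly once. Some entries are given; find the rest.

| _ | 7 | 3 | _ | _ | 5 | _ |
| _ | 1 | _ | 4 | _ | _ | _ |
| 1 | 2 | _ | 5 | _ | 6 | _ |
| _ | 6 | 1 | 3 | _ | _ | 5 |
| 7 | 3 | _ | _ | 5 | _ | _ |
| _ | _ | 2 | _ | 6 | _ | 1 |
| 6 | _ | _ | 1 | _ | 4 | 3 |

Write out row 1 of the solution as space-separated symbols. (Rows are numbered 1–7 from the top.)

Cell (r6,c4): row 6 has {1,2,6}; column 4 has {1,3,4,5} → 7.
Cell (r6,c6): row 6 has {1,2,6,7}; column 6 has {4,5,6} → 3.
Cell (r7,c2): row 7 has {1,3,4,6}; column 2 has {1,2,3,6,7} → 5.
Cell (r7,c3): row 7 has {1,3,4,5,6}; column 3 has {1,2,3} → 7.
Cell (r7,c5): row 7 has {1,3,4,5,6,7}; column 5 has {5,6} → 2.
Cell (r3,c3): row 3 has {1,2,5,6}; column 3 has {1,2,3,7} → 4.
Cell (r3,c7): row 3 has {1,2,4,5,6}; column 7 has {1,3,5} → 7.
Cell (r5,c3): row 5 has {3,5,7}; column 3 has {1,2,3,4,7} → 6.
Cell (r5,c4): row 5 has {3,5,6,7}; column 4 has {1,3,4,5,7} → 2.
Cell (r5,c6): row 5 has {2,3,5,6,7}; column 6 has {3,4,5,6} → 1.
Cell (r5,c7): row 5 has {1,2,3,5,6,7}; column 7 has {1,3,5,7} → 4.
Cell (r6,c2): row 6 has {1,2,3,6,7}; column 2 has {1,2,3,5,6,7} → 4.
Cell (r1,c4): row 1 has {3,5,7}; column 4 has {1,2,3,4,5,7} → 6.
Cell (r1,c7): row 1 has {3,5,6,7}; column 7 has {1,3,4,5,7} → 2.
Cell (r2,c3): row 2 has {1,4}; column 3 has {1,2,3,4,6,7} → 5.
Cell (r2,c7): row 2 has {1,4,5}; column 7 has {1,2,3,4,5,7} → 6.
Cell (r3,c5): row 3 has {1,2,4,5,6,7}; column 5 has {2,5,6} → 3.
Cell (r6,c1): row 6 has {1,2,3,4,6,7}; column 1 has {1,6,7} → 5.
Cell (r1,c1): row 1 has {2,3,5,6,7}; column 1 has {1,5,6,7} → 4.
Cell (r1,c5): row 1 has {2,3,4,5,6,7}; column 5 has {2,3,5,6} → 1.

4 7 3 6 1 5 2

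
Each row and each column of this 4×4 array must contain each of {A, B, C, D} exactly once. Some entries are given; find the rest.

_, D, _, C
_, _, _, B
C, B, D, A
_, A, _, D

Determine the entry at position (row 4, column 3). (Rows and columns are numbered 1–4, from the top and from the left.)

C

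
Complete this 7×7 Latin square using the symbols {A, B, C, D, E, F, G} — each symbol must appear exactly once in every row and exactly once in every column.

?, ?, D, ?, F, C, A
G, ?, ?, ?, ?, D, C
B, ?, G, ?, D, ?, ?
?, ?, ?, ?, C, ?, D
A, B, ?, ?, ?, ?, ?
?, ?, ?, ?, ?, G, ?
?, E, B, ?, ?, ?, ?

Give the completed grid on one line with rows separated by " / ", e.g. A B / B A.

E G D B F C A / G F A E B D C / B C G F D A E / F A E G C B D / A B C D G E F / C D F A E G B / D E B C A F G

(r1,c1) = E
(r1,c2) = G
(r1,c4) = B
(r4,c1) = F
(r4,c2) = A
(r4,c3) = E
(r4,c4) = G
(r4,c6) = B
(r2,c2) = F
(r2,c3) = A
(r2,c4) = E
(r2,c5) = B
(r3,c2) = C
(r6,c2) = D
(r6,c1) = C
(r6,c3) = F
(r6,c4) = A
(r6,c5) = E
(r6,c7) = B
(r7,c1) = D
(r3,c4) = F
(r3,c7) = E
(r5,c3) = C
(r5,c4) = D
(r5,c5) = G
(r5,c7) = F
(r7,c4) = C
(r7,c5) = A
(r7,c6) = F
(r7,c7) = G
(r3,c6) = A
(r5,c6) = E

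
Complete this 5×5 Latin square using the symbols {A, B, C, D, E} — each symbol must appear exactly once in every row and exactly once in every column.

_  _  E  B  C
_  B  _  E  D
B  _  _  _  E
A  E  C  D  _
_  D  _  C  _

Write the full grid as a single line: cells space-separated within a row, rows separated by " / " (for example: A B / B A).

D A E B C / C B A E D / B C D A E / A E C D B / E D B C A

row 1 has {B,C,E}; column 1 has {A,B} — only D is left for (r1,c1).
row 1 has {B,C,D,E}; column 2 has {B,D,E} — only A is left for (r1,c2).
row 2 has {B,D,E}; column 1 has {A,B,D} — only C is left for (r2,c1).
row 2 has {B,C,D,E}; column 3 has {C,E} — only A is left for (r2,c3).
row 3 has {B,E}; column 2 has {A,B,D,E} — only C is left for (r3,c2).
row 3 has {B,C,E}; column 3 has {A,C,E} — only D is left for (r3,c3).
row 3 has {B,C,D,E}; column 4 has {B,C,D,E} — only A is left for (r3,c4).
row 4 has {A,C,D,E}; column 5 has {C,D,E} — only B is left for (r4,c5).
row 5 has {C,D}; column 1 has {A,B,C,D} — only E is left for (r5,c1).
row 5 has {C,D,E}; column 3 has {A,C,D,E} — only B is left for (r5,c3).
row 5 has {B,C,D,E}; column 5 has {B,C,D,E} — only A is left for (r5,c5).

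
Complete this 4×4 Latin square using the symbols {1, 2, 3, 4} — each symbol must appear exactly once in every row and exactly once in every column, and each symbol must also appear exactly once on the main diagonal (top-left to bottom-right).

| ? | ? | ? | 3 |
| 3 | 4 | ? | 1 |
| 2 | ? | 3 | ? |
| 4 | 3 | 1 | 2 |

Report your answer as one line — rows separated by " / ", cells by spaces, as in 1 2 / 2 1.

1 2 4 3 / 3 4 2 1 / 2 1 3 4 / 4 3 1 2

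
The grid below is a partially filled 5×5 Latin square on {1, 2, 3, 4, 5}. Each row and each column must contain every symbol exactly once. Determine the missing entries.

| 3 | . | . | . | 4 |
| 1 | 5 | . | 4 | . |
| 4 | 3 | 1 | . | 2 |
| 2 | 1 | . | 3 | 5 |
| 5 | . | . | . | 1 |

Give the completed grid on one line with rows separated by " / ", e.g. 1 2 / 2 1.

3 2 5 1 4 / 1 5 2 4 3 / 4 3 1 5 2 / 2 1 4 3 5 / 5 4 3 2 1

(r1,c2): row 1 has {3,4}; column 2 has {1,3,5}, so it must be 2.
(r1,c3): row 1 has {2,3,4}; column 3 has {1}, so it must be 5.
(r1,c4): row 1 has {2,3,4,5}; column 4 has {3,4}, so it must be 1.
(r2,c5): row 2 has {1,4,5}; column 5 has {1,2,4,5}, so it must be 3.
(r3,c4): row 3 has {1,2,3,4}; column 4 has {1,3,4}, so it must be 5.
(r4,c3): row 4 has {1,2,3,5}; column 3 has {1,5}, so it must be 4.
(r5,c2): row 5 has {1,5}; column 2 has {1,2,3,5}, so it must be 4.
(r5,c4): row 5 has {1,4,5}; column 4 has {1,3,4,5}, so it must be 2.
(r2,c3): row 2 has {1,3,4,5}; column 3 has {1,4,5}, so it must be 2.
(r5,c3): row 5 has {1,2,4,5}; column 3 has {1,2,4,5}, so it must be 3.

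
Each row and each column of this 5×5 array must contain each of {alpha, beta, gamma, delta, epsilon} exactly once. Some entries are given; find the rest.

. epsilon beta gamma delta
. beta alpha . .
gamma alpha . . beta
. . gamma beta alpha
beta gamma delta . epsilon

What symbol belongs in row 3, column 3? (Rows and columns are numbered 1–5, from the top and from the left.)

(r1,c1) = alpha
(r2,c5) = gamma
(r3,c3) = epsilon

epsilon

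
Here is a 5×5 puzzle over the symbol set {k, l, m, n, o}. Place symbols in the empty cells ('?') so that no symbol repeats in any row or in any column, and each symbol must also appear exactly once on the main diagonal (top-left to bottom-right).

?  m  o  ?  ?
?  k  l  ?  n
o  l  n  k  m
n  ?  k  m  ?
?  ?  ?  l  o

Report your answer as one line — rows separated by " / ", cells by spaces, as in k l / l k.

l m o n k / m k l o n / o l n k m / n o k m l / k n m l o

(r1,c1) = l
(r1,c4) = n
(r1,c5) = k
(r2,c1) = m
(r2,c4) = o
(r4,c2) = o
(r4,c5) = l
(r5,c1) = k
(r5,c2) = n
(r5,c3) = m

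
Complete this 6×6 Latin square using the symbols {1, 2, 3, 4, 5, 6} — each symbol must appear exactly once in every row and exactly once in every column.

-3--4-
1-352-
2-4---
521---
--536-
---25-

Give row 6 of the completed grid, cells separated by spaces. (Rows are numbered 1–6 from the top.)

(r1,c1) = 6
(r1,c3) = 2
(r1,c4) = 1
(r1,c6) = 5
(r3,c4) = 6
(r4,c4) = 4
(r4,c5) = 3
(r4,c6) = 6
(r5,c1) = 4
(r5,c2) = 1
(r5,c6) = 2
(r6,c1) = 3
(r6,c3) = 6
(r2,c6) = 4
(r3,c2) = 5
(r3,c5) = 1
(r3,c6) = 3
(r6,c2) = 4
(r6,c6) = 1

3 4 6 2 5 1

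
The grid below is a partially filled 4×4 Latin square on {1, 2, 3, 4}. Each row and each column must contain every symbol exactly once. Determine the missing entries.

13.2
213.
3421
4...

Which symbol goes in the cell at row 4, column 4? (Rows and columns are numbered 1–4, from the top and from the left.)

3

Cell (r1,c3): row 1 has {1,2,3}; column 3 has {2,3} → 4.
Cell (r2,c4): row 2 has {1,2,3}; column 4 has {1,2} → 4.
Cell (r4,c2): row 4 has {4}; column 2 has {1,3,4} → 2.
Cell (r4,c3): row 4 has {2,4}; column 3 has {2,3,4} → 1.
Cell (r4,c4): row 4 has {1,2,4}; column 4 has {1,2,4} → 3.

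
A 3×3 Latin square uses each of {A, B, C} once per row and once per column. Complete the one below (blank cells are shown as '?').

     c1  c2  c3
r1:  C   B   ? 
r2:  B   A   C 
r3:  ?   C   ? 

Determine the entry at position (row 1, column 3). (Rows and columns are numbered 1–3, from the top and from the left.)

row 1 has {B,C}; column 3 has {C} — only A is left for (r1,c3).

A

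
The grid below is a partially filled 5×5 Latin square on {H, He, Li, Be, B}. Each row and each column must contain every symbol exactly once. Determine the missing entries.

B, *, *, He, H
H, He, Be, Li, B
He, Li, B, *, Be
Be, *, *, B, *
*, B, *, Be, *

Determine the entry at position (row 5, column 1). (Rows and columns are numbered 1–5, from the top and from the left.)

Li

row 1 has {H,He,B}; column 2 has {He,Li,B} — only Be is left for (r1,c2).
row 1 has {H,He,Be,B}; column 3 has {Be,B} — only Li is left for (r1,c3).
row 3 has {He,Li,Be,B}; column 4 has {He,Li,Be,B} — only H is left for (r3,c4).
row 4 has {Be,B}; column 2 has {He,Li,Be,B} — only H is left for (r4,c2).
row 4 has {H,Be,B}; column 3 has {Li,Be,B} — only He is left for (r4,c3).
row 4 has {H,He,Be,B}; column 5 has {H,Be,B} — only Li is left for (r4,c5).
row 5 has {Be,B}; column 1 has {H,He,Be,B} — only Li is left for (r5,c1).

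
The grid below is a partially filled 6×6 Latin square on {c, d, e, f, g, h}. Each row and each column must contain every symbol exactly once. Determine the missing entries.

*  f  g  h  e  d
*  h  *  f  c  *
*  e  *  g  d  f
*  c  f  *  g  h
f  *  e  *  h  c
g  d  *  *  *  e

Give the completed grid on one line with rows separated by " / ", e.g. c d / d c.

(r1,c1) = c
(r2,c3) = d
(r2,c6) = g
(r3,c1) = h
(r3,c3) = c
(r5,c2) = g
(r5,c4) = d
(r6,c3) = h
(r6,c4) = c
(r6,c5) = f
(r2,c1) = e
(r4,c1) = d
(r4,c4) = e

c f g h e d / e h d f c g / h e c g d f / d c f e g h / f g e d h c / g d h c f e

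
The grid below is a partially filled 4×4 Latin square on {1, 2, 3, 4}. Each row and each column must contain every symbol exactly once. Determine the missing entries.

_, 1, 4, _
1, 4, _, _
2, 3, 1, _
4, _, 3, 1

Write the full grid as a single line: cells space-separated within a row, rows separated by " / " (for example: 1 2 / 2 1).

3 1 4 2 / 1 4 2 3 / 2 3 1 4 / 4 2 3 1

(r1,c1) = 3
(r1,c4) = 2
(r2,c3) = 2
(r2,c4) = 3
(r3,c4) = 4
(r4,c2) = 2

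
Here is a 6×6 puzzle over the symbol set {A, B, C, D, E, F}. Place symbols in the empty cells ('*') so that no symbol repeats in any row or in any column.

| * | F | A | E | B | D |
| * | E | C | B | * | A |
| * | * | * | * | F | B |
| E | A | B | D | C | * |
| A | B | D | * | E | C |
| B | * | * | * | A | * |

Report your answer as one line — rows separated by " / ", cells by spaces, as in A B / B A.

C F A E B D / F E C B D A / D C E A F B / E A B D C F / A B D F E C / B D F C A E

row 1 has {A,B,D,E,F}; column 1 has {A,B,E} — only C is left for (r1,c1).
row 2 has {A,B,C,E}; column 5 has {A,B,C,E,F} — only D is left for (r2,c5).
row 3 has {B,F}; column 1 has {A,B,C,E} — only D is left for (r3,c1).
row 3 has {B,D,F}; column 2 has {A,B,E,F} — only C is left for (r3,c2).
row 3 has {B,C,D,F}; column 3 has {A,B,C,D} — only E is left for (r3,c3).
row 3 has {B,C,D,E,F}; column 4 has {B,D,E} — only A is left for (r3,c4).
row 4 has {A,B,C,D,E}; column 6 has {A,B,C,D} — only F is left for (r4,c6).
row 5 has {A,B,C,D,E}; column 4 has {A,B,D,E} — only F is left for (r5,c4).
row 6 has {A,B}; column 2 has {A,B,C,E,F} — only D is left for (r6,c2).
row 6 has {A,B,D}; column 3 has {A,B,C,D,E} — only F is left for (r6,c3).
row 6 has {A,B,D,F}; column 4 has {A,B,D,E,F} — only C is left for (r6,c4).
row 6 has {A,B,C,D,F}; column 6 has {A,B,C,D,F} — only E is left for (r6,c6).
row 2 has {A,B,C,D,E}; column 1 has {A,B,C,D,E} — only F is left for (r2,c1).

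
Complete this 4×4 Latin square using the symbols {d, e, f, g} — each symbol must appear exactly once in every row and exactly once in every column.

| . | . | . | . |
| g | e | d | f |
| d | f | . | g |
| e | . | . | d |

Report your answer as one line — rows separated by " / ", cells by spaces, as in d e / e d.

Cell (r1,c1): row 1 is empty so far; column 1 has {d,e,g} → f.
Cell (r1,c4): row 1 has {f}; column 4 has {d,f,g} → e.
Cell (r3,c3): row 3 has {d,f,g}; column 3 has {d} → e.
Cell (r4,c2): row 4 has {d,e}; column 2 has {e,f} → g.
Cell (r4,c3): row 4 has {d,e,g}; column 3 has {d,e} → f.
Cell (r1,c2): row 1 has {e,f}; column 2 has {e,f,g} → d.
Cell (r1,c3): row 1 has {d,e,f}; column 3 has {d,e,f} → g.

f d g e / g e d f / d f e g / e g f d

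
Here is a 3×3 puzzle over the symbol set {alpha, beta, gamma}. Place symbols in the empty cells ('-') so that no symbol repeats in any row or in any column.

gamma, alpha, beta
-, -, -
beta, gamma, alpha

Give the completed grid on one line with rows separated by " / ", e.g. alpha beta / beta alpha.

gamma alpha beta / alpha beta gamma / beta gamma alpha

(r2,c1) = alpha
(r2,c2) = beta
(r2,c3) = gamma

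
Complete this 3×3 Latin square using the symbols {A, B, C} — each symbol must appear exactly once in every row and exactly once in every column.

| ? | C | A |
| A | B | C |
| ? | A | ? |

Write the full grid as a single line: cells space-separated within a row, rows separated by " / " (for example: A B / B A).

B C A / A B C / C A B

Cell (r1,c1): row 1 has {A,C}; column 1 has {A} → B.
Cell (r3,c1): row 3 has {A}; column 1 has {A,B} → C.
Cell (r3,c3): row 3 has {A,C}; column 3 has {A,C} → B.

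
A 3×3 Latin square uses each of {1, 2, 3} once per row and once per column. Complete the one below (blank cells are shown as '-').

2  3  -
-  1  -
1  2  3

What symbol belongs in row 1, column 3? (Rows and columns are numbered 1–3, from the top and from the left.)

1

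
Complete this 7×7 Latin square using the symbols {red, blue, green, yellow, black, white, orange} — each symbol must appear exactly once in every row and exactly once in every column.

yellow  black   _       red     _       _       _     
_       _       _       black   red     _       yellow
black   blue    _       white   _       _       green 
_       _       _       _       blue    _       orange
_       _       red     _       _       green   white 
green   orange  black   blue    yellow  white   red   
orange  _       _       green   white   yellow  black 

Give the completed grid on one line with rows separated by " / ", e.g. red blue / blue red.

yellow black white red green orange blue / white green orange black red blue yellow / black blue yellow white orange red green / red white green yellow blue black orange / blue yellow red orange black green white / green orange black blue yellow white red / orange red blue green white yellow black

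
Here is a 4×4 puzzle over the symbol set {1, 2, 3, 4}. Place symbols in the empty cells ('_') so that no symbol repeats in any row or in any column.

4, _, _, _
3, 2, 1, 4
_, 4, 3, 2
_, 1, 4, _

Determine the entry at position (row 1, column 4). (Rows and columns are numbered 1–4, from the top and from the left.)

1

At row 1, column 2: row 1 has {4}; column 2 has {1,2,4}; that leaves 3.
At row 1, column 3: row 1 has {3,4}; column 3 has {1,3,4}; that leaves 2.
At row 1, column 4: row 1 has {2,3,4}; column 4 has {2,4}; that leaves 1.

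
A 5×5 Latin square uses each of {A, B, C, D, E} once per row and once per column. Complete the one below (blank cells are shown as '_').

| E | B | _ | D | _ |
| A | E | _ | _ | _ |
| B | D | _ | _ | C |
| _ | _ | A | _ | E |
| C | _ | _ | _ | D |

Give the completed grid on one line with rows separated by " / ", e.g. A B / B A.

E B C D A / A E D C B / B D E A C / D C A B E / C A B E D

(r1,c3): row 1 has {B,D,E}; column 3 has {A}, so it must be C.
(r1,c5): row 1 has {B,C,D,E}; column 5 has {C,D,E}, so it must be A.
(r2,c5): row 2 has {A,E}; column 5 has {A,C,D,E}, so it must be B.
(r3,c3): row 3 has {B,C,D}; column 3 has {A,C}, so it must be E.
(r3,c4): row 3 has {B,C,D,E}; column 4 has {D}, so it must be A.
(r4,c1): row 4 has {A,E}; column 1 has {A,B,C,E}, so it must be D.
(r4,c2): row 4 has {A,D,E}; column 2 has {B,D,E}, so it must be C.
(r4,c4): row 4 has {A,C,D,E}; column 4 has {A,D}, so it must be B.
(r5,c2): row 5 has {C,D}; column 2 has {B,C,D,E}, so it must be A.
(r5,c3): row 5 has {A,C,D}; column 3 has {A,C,E}, so it must be B.
(r5,c4): row 5 has {A,B,C,D}; column 4 has {A,B,D}, so it must be E.
(r2,c3): row 2 has {A,B,E}; column 3 has {A,B,C,E}, so it must be D.
(r2,c4): row 2 has {A,B,D,E}; column 4 has {A,B,D,E}, so it must be C.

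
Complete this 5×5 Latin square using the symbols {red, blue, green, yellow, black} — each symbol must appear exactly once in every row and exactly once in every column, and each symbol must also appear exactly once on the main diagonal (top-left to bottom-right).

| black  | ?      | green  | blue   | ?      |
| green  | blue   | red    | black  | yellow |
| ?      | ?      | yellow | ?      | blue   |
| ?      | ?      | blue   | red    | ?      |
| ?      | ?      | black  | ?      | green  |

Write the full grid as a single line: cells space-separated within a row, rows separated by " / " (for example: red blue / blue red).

black yellow green blue red / green blue red black yellow / red black yellow green blue / yellow green blue red black / blue red black yellow green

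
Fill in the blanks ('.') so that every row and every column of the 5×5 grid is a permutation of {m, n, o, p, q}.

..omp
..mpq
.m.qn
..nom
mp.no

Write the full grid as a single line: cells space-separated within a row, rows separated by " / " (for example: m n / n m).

q n o m p / n o m p q / o m p q n / p q n o m / m p q n o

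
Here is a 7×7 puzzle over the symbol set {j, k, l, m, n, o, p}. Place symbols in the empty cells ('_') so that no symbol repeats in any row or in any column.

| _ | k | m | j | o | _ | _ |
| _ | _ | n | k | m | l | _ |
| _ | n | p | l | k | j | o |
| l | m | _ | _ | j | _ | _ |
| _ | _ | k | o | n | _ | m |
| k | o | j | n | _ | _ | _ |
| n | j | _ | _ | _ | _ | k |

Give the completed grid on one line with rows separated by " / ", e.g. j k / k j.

(r1,c1) = p
(r1,c6) = n
(r1,c7) = l
(r2,c2) = p
(r2,c7) = j
(r3,c1) = m
(r4,c3) = o
(r4,c4) = p
(r4,c6) = k
(r4,c7) = n
(r5,c1) = j
(r5,c2) = l
(r5,c6) = p
(r6,c6) = m
(r6,c7) = p
(r7,c3) = l
(r7,c4) = m
(r7,c5) = p
(r7,c6) = o
(r2,c1) = o
(r6,c5) = l

p k m j o n l / o p n k m l j / m n p l k j o / l m o p j k n / j l k o n p m / k o j n l m p / n j l m p o k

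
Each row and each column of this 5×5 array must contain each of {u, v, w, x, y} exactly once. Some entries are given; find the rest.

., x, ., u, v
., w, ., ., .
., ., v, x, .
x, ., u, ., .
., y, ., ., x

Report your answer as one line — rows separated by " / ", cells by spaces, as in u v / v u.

w x y u v / v w x y u / y u v x w / x v u w y / u y w v x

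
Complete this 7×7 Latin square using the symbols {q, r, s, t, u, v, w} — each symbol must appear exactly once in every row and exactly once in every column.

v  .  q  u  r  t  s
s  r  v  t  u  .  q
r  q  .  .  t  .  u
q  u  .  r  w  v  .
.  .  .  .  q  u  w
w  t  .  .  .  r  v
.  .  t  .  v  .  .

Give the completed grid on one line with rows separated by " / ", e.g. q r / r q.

(r1,c2): row 1 has {q,r,s,t,u,v}; column 2 has {q,r,t,u}, so it must be w.
(r2,c6): row 2 has {q,r,s,t,u,v}; column 6 has {r,t,u,v}, so it must be w.
(r3,c6): row 3 has {q,r,t,u}; column 6 has {r,t,u,v,w}, so it must be s.
(r4,c3): row 4 has {q,r,u,v,w}; column 3 has {q,t,v}, so it must be s.
(r4,c7): row 4 has {q,r,s,u,v,w}; column 7 has {q,s,u,v,w}, so it must be t.
(r5,c1): row 5 has {q,u,w}; column 1 has {q,r,s,v,w}, so it must be t.
(r5,c3): row 5 has {q,t,u,w}; column 3 has {q,s,t,v}, so it must be r.
(r6,c3): row 6 has {r,t,v,w}; column 3 has {q,r,s,t,v}, so it must be u.
(r6,c5): row 6 has {r,t,u,v,w}; column 5 has {q,r,t,u,v,w}, so it must be s.
(r7,c1): row 7 has {t,v}; column 1 has {q,r,s,t,v,w}, so it must be u.
(r7,c2): row 7 has {t,u,v}; column 2 has {q,r,t,u,w}, so it must be s.
(r7,c6): row 7 has {s,t,u,v}; column 6 has {r,s,t,u,v,w}, so it must be q.
(r7,c7): row 7 has {q,s,t,u,v}; column 7 has {q,s,t,u,v,w}, so it must be r.
(r3,c3): row 3 has {q,r,s,t,u}; column 3 has {q,r,s,t,u,v}, so it must be w.
(r3,c4): row 3 has {q,r,s,t,u,w}; column 4 has {r,t,u}, so it must be v.
(r5,c2): row 5 has {q,r,t,u,w}; column 2 has {q,r,s,t,u,w}, so it must be v.
(r5,c4): row 5 has {q,r,t,u,v,w}; column 4 has {r,t,u,v}, so it must be s.
(r6,c4): row 6 has {r,s,t,u,v,w}; column 4 has {r,s,t,u,v}, so it must be q.
(r7,c4): row 7 has {q,r,s,t,u,v}; column 4 has {q,r,s,t,u,v}, so it must be w.

v w q u r t s / s r v t u w q / r q w v t s u / q u s r w v t / t v r s q u w / w t u q s r v / u s t w v q r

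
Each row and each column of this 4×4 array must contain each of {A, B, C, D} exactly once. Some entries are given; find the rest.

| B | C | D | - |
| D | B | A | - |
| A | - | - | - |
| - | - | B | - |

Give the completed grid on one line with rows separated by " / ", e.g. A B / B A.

B C D A / D B A C / A D C B / C A B D

Cell (r1,c4): row 1 has {B,C,D}; column 4 is empty so far → A.
Cell (r2,c4): row 2 has {A,B,D}; column 4 has {A} → C.
Cell (r3,c2): row 3 has {A}; column 2 has {B,C} → D.
Cell (r3,c3): row 3 has {A,D}; column 3 has {A,B,D} → C.
Cell (r3,c4): row 3 has {A,C,D}; column 4 has {A,C} → B.
Cell (r4,c1): row 4 has {B}; column 1 has {A,B,D} → C.
Cell (r4,c2): row 4 has {B,C}; column 2 has {B,C,D} → A.
Cell (r4,c4): row 4 has {A,B,C}; column 4 has {A,B,C} → D.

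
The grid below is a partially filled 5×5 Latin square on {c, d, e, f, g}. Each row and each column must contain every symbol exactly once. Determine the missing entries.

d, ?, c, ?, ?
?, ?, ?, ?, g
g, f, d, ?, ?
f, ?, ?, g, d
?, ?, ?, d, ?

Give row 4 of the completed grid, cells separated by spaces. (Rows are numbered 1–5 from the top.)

(r4,c3) = e
(r2,c3) = f
(r4,c2) = c

f c e g d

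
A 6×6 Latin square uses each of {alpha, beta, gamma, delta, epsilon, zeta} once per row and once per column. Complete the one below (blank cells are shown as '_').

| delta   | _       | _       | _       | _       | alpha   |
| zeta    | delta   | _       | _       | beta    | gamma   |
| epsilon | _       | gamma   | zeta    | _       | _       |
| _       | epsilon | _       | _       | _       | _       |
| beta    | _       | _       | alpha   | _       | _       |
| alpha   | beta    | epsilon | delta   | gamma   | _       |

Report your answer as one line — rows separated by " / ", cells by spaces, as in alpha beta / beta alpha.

delta zeta beta gamma epsilon alpha / zeta delta alpha epsilon beta gamma / epsilon alpha gamma zeta delta beta / gamma epsilon zeta beta alpha delta / beta gamma delta alpha zeta epsilon / alpha beta epsilon delta gamma zeta

Cell (r2,c3): row 2 has {beta,gamma,delta,zeta}; column 3 has {gamma,epsilon} → alpha.
Cell (r2,c4): row 2 has {alpha,beta,gamma,delta,zeta}; column 4 has {alpha,delta,zeta} → epsilon.
Cell (r3,c2): row 3 has {gamma,epsilon,zeta}; column 2 has {beta,delta,epsilon} → alpha.
Cell (r3,c5): row 3 has {alpha,gamma,epsilon,zeta}; column 5 has {beta,gamma} → delta.
Cell (r3,c6): row 3 has {alpha,gamma,delta,epsilon,zeta}; column 6 has {alpha,gamma} → beta.
Cell (r4,c1): row 4 has {epsilon}; column 1 has {alpha,beta,delta,epsilon,zeta} → gamma.
Cell (r4,c4): row 4 has {gamma,epsilon}; column 4 has {alpha,delta,epsilon,zeta} → beta.
Cell (r6,c6): row 6 has {alpha,beta,gamma,delta,epsilon}; column 6 has {alpha,beta,gamma} → zeta.
Cell (r1,c4): row 1 has {alpha,delta}; column 4 has {alpha,beta,delta,epsilon,zeta} → gamma.
Cell (r4,c6): row 4 has {beta,gamma,epsilon}; column 6 has {alpha,beta,gamma,zeta} → delta.
Cell (r5,c6): row 5 has {alpha,beta}; column 6 has {alpha,beta,gamma,delta,zeta} → epsilon.
Cell (r1,c2): row 1 has {alpha,gamma,delta}; column 2 has {alpha,beta,delta,epsilon} → zeta.
Cell (r1,c3): row 1 has {alpha,gamma,delta,zeta}; column 3 has {alpha,gamma,epsilon} → beta.
Cell (r1,c5): row 1 has {alpha,beta,gamma,delta,zeta}; column 5 has {beta,gamma,delta} → epsilon.
Cell (r4,c3): row 4 has {beta,gamma,delta,epsilon}; column 3 has {alpha,beta,gamma,epsilon} → zeta.
Cell (r4,c5): row 4 has {beta,gamma,delta,epsilon,zeta}; column 5 has {beta,gamma,delta,epsilon} → alpha.
Cell (r5,c2): row 5 has {alpha,beta,epsilon}; column 2 has {alpha,beta,delta,epsilon,zeta} → gamma.
Cell (r5,c3): row 5 has {alpha,beta,gamma,epsilon}; column 3 has {alpha,beta,gamma,epsilon,zeta} → delta.
Cell (r5,c5): row 5 has {alpha,beta,gamma,delta,epsilon}; column 5 has {alpha,beta,gamma,delta,epsilon} → zeta.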